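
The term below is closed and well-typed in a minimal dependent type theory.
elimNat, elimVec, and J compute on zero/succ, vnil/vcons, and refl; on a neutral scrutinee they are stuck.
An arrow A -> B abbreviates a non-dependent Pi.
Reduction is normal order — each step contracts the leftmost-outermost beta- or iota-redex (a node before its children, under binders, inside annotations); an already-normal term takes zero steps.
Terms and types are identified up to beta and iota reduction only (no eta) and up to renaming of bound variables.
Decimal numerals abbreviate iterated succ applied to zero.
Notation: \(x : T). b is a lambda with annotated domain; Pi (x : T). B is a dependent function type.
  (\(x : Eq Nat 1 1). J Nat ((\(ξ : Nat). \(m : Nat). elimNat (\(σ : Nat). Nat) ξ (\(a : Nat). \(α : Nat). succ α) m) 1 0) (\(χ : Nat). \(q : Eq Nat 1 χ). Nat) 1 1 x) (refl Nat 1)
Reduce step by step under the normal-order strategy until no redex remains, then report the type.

reduction (normal order):
  (\(x : Eq Nat 1 1). J Nat ((\(ξ : Nat). \(m : Nat). elimNat (\(σ : Nat). Nat) ξ (\(a : Nat). \(α : Nat). succ α) m) 1 0) (\(χ : Nat). \(q : Eq Nat 1 χ). Nat) 1 1 x) (refl Nat 1)
  ~> J Nat ((\(x : Nat). \(ξ : Nat). elimNat (\(m : Nat). Nat) x (\(σ : Nat). \(a : Nat). succ a) ξ) 1 0) (\(α : Nat). \(χ : Eq Nat 1 α). Nat) 1 1 (refl Nat 1)
  ~> 1
the term's type:
  Nat


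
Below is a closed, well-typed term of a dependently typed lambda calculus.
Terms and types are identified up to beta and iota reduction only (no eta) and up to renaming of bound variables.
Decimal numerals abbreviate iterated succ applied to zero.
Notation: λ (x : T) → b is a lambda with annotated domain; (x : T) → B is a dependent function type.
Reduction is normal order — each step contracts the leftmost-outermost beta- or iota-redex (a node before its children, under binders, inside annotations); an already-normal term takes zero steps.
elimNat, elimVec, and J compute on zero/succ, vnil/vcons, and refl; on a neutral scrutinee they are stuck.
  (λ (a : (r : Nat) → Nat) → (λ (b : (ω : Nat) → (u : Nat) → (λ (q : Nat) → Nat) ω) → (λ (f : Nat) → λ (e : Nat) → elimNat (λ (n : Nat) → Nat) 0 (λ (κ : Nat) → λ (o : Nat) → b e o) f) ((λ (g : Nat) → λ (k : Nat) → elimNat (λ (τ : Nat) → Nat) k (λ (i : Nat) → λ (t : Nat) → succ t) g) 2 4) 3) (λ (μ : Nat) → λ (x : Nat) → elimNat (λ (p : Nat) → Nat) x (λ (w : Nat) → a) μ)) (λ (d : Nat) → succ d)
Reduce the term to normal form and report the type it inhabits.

resulting normal form:
  18
the term's type:
  Nat
observation: reduction starts at a beta-redex, and 44 normal-order steps reach the normal form.


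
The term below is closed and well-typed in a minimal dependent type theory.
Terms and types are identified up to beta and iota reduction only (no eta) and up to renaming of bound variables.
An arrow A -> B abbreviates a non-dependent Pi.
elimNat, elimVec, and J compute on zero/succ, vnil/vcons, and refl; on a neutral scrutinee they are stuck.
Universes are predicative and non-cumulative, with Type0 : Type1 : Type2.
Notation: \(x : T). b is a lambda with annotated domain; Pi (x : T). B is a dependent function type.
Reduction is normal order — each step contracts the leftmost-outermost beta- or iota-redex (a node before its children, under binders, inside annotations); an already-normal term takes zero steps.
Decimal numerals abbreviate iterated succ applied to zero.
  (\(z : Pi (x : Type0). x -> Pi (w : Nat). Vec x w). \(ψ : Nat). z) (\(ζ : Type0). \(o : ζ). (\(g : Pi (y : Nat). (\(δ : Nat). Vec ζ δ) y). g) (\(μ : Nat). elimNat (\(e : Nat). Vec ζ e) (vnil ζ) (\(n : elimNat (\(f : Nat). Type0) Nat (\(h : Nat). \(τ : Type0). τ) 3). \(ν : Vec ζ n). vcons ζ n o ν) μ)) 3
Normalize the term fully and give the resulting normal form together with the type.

normal form:
  \(z : Type0). \(x : z). \(w : Nat). elimNat (\(ψ : Nat). Vec z ψ) (vnil z) (\(ζ : Nat). \(o : Vec z ζ). vcons z ζ x o) w
the term's type:
  Pi (z : Type0). z -> Pi (x : Nat). Vec z x


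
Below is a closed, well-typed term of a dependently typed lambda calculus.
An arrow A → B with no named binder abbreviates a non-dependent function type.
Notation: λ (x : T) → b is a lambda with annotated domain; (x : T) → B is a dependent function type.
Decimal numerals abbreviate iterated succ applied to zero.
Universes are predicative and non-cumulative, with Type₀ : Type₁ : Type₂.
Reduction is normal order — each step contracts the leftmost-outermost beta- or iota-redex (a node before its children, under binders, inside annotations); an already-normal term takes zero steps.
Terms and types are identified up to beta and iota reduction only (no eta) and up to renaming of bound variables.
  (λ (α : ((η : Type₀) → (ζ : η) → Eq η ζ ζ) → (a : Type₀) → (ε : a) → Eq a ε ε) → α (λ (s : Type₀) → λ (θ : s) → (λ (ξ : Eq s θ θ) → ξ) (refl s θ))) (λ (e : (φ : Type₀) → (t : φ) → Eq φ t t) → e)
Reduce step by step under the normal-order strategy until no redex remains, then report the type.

normal-order reduction:
  (λ (α : ((η : Type₀) → (ζ : η) → Eq η ζ ζ) → (a : Type₀) → (ε : a) → Eq a ε ε) → α (λ (s : Type₀) → λ (θ : s) → (λ (ξ : Eq s θ θ) → ξ) (refl s θ))) (λ (e : (φ : Type₀) → (t : φ) → Eq φ t t) → e)
  ~> (λ (α : (η : Type₀) → (ζ : η) → Eq η ζ ζ) → α) (λ (a : Type₀) → λ (ε : a) → (λ (s : Eq a ε ε) → s) (refl a ε))
  ~> λ (α : Type₀) → λ (η : α) → (λ (ζ : Eq α η η) → ζ) (refl α η)
  ~> λ (α : Type₀) → λ (η : α) → refl α η
inferred type:
  (α : Type₀) → (η : α) → Eq α η η


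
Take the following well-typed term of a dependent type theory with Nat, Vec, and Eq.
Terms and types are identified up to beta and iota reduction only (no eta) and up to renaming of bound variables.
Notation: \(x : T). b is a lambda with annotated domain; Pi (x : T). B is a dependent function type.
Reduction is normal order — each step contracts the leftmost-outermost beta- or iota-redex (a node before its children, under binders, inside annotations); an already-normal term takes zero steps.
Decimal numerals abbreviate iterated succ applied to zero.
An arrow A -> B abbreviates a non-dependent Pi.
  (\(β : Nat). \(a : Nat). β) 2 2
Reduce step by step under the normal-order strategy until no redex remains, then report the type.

normal-order reduction sequence:
  (\(β : Nat). \(a : Nat). β) 2 2
  ~> (\(β : Nat). 2) 2
  ~> 2
the term's type:
  Nat


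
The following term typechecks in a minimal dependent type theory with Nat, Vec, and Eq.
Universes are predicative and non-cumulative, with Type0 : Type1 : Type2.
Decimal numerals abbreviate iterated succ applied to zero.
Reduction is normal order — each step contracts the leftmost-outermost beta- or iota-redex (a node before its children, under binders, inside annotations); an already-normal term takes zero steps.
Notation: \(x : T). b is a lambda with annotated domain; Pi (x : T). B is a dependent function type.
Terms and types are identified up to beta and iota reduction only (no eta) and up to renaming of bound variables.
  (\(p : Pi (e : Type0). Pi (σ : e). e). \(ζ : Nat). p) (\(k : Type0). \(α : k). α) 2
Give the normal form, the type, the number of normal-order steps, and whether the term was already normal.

resulting normal form:
  \(p : Type0). \(e : p). e
the term's type:
  Pi (p : Type0). Pi (e : p). p
normal-order step count: 2
already normal: no
first redex: a beta-redex


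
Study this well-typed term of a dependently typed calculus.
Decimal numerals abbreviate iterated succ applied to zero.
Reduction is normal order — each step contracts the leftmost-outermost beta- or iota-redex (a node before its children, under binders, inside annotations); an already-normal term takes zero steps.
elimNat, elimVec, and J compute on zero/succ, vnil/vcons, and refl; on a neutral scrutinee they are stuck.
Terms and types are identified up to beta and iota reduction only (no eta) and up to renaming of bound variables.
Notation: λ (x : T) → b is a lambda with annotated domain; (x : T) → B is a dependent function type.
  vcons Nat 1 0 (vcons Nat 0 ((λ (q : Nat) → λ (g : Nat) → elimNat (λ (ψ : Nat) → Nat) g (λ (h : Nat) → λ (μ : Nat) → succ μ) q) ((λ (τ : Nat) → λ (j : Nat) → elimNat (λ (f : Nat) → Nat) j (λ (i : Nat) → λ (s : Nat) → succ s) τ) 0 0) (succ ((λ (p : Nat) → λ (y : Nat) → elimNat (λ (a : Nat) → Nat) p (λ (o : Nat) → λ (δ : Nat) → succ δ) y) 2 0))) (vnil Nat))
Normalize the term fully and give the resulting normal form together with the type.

reduced normal form:
  vcons Nat 1 0 (vcons Nat 0 3 (vnil Nat))
type:
  Vec Nat 2


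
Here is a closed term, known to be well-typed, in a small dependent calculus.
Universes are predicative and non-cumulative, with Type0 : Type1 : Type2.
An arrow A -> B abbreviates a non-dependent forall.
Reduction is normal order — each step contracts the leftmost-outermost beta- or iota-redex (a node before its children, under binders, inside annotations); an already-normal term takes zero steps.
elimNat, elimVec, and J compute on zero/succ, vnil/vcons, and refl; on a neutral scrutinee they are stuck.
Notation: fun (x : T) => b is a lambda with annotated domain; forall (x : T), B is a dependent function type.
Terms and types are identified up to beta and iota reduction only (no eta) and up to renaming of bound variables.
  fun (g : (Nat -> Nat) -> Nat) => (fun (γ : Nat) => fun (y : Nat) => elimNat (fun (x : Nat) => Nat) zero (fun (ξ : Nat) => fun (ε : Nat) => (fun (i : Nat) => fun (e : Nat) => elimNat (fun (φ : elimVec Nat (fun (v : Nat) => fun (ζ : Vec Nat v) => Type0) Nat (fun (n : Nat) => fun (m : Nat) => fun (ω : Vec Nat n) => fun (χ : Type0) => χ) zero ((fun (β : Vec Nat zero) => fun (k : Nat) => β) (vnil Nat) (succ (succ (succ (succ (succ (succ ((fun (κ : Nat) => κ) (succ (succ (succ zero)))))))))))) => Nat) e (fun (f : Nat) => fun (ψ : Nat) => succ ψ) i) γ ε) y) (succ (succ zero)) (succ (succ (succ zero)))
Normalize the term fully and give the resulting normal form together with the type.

reduced normal form:
  fun (g : (Nat -> Nat) -> Nat) => succ (succ (succ (succ (succ (succ zero)))))
inferred type:
  ((Nat -> Nat) -> Nat) -> Nat
observation: reduction starts at a beta-redex, and 39 normal-order steps reach the normal form.


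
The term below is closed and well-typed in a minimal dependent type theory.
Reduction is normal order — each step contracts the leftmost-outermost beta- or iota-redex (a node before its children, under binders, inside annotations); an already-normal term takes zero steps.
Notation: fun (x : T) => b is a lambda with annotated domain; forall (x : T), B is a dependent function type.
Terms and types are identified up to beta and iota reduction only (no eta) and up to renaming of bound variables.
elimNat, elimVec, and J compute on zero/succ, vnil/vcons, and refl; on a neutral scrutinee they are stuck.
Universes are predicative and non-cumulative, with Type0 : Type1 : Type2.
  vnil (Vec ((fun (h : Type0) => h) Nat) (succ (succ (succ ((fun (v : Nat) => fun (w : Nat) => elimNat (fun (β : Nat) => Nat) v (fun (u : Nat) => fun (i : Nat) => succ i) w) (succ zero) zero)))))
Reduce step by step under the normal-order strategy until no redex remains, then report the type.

normal-order reduction sequence:
  vnil (Vec ((fun (h : Type0) => h) Nat) (succ (succ (succ ((fun (v : Nat) => fun (w : Nat) => elimNat (fun (β : Nat) => Nat) v (fun (u : Nat) => fun (i : Nat) => succ i) w) (succ zero) zero)))))
  ~> vnil (Vec Nat (succ (succ (succ ((fun (h : Nat) => fun (v : Nat) => elimNat (fun (w : Nat) => Nat) h (fun (β : Nat) => fun (u : Nat) => succ u) v) (succ zero) zero)))))
  ~> vnil (Vec Nat (succ (succ (succ ((fun (h : Nat) => elimNat (fun (v : Nat) => Nat) (succ zero) (fun (w : Nat) => fun (β : Nat) => succ β) h) zero)))))
  ~> vnil (Vec Nat (succ (succ (succ (elimNat (fun (h : Nat) => Nat) (succ zero) (fun (v : Nat) => fun (w : Nat) => succ w) zero)))))
  ~> vnil (Vec Nat (succ (succ (succ (succ zero)))))
type:
  Vec (Vec Nat (succ (succ (succ (succ zero))))) zero


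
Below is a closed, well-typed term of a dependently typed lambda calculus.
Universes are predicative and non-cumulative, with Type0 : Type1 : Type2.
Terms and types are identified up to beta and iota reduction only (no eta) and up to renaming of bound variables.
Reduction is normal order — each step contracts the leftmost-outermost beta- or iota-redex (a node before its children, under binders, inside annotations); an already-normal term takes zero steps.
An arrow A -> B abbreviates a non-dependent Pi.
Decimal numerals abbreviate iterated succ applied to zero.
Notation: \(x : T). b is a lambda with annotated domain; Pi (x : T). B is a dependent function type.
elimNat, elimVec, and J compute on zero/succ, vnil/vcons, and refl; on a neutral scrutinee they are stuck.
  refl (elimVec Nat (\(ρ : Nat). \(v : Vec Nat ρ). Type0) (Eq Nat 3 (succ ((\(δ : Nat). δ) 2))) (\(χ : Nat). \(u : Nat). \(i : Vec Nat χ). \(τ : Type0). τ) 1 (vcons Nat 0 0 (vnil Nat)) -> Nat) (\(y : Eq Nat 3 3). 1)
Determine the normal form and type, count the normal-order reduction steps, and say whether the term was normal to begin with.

normal form:
  refl (Eq Nat 3 3 -> Nat) (\(ρ : Eq Nat 3 3). 1)
inferred type:
  Eq (Eq Nat 3 3 -> Nat) (\(ρ : Eq Nat 3 3). 1) (\(v : Eq Nat 3 3). 1)
steps to reach normal form (normal order): 7
already normal: no
first contracted redex: an elimVec iota-redex


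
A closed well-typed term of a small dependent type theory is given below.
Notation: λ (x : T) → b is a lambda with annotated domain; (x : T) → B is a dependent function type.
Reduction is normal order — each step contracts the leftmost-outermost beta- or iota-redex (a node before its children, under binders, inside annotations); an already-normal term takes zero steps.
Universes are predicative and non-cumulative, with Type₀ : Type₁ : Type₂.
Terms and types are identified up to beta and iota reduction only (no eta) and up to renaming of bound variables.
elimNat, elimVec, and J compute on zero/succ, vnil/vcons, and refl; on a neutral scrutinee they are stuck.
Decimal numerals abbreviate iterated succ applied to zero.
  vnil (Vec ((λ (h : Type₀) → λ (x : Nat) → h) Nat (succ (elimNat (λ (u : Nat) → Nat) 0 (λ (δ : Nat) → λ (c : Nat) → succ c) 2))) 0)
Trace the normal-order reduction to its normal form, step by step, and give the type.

reduction (normal order):
  vnil (Vec ((λ (h : Type₀) → λ (x : Nat) → h) Nat (succ (elimNat (λ (u : Nat) → Nat) 0 (λ (δ : Nat) → λ (c : Nat) → succ c) 2))) 0)
  ~> vnil (Vec ((λ (h : Nat) → Nat) (succ (elimNat (λ (x : Nat) → Nat) 0 (λ (u : Nat) → λ (δ : Nat) → succ δ) 2))) 0)
  ~> vnil (Vec Nat 0)
type:
  Vec (Vec Nat 0) 0


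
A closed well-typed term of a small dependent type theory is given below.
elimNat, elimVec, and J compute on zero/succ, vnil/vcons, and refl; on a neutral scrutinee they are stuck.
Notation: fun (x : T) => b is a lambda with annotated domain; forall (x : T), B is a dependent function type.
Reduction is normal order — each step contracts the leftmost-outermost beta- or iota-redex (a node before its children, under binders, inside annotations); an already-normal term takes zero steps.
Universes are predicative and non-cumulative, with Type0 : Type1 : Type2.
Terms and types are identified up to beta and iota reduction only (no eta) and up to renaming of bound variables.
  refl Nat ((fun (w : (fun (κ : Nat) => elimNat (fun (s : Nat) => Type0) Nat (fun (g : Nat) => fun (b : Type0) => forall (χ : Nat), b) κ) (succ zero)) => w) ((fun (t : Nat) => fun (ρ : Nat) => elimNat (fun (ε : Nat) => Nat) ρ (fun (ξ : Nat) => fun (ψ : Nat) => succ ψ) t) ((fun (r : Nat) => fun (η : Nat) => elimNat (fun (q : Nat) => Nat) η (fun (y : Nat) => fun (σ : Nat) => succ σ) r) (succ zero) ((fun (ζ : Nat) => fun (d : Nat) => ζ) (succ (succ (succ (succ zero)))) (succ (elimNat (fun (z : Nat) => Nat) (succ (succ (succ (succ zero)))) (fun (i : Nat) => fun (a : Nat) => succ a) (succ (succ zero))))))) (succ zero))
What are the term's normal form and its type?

reduced normal form:
  refl Nat (succ (succ (succ (succ (succ (succ zero))))))
the term's type:
  Eq Nat (succ (succ (succ (succ (succ (succ zero)))))) (succ (succ (succ (succ (succ (succ zero))))))
observation: contracting a beta-redex first, the term normalizes in 27 steps.


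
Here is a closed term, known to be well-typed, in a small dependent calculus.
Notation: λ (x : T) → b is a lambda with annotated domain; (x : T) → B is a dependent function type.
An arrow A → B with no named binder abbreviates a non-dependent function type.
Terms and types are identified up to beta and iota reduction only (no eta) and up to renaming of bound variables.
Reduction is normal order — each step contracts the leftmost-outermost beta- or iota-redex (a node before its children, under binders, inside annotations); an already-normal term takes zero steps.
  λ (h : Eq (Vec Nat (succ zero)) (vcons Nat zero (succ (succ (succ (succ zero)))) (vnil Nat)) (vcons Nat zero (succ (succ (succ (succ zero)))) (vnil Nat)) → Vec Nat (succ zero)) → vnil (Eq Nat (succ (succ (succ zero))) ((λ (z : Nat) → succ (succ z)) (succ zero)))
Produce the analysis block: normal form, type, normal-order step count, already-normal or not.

normal form:
  λ (h : Eq (Vec Nat (succ zero)) (vcons Nat zero (succ (succ (succ (succ zero)))) (vnil Nat)) (vcons Nat zero (succ (succ (succ (succ zero)))) (vnil Nat)) → Vec Nat (succ zero)) → vnil (Eq Nat (succ (succ (succ zero))) (succ (succ (succ zero))))
inferred type:
  (Eq (Vec Nat (succ zero)) (vcons Nat zero (succ (succ (succ (succ zero)))) (vnil Nat)) (vcons Nat zero (succ (succ (succ (succ zero)))) (vnil Nat)) → Vec Nat (succ zero)) → Vec (Eq Nat (succ (succ (succ zero))) (succ (succ (succ zero)))) zero
reduction steps (normal order): 1
term was already normal: no
first contracted redex: a beta-redex


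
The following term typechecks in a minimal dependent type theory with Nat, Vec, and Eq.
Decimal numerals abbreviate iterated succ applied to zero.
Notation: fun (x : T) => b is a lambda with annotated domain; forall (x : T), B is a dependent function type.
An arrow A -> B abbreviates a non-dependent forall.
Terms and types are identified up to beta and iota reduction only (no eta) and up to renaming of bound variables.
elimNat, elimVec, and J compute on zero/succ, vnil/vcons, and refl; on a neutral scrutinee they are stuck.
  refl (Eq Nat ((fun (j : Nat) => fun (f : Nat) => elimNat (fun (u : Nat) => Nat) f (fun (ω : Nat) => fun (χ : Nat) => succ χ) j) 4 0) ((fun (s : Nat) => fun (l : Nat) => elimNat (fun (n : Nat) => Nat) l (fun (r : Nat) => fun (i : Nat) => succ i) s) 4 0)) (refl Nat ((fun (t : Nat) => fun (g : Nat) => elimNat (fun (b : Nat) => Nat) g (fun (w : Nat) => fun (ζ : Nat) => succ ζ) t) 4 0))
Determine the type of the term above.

type:
  Eq (Eq Nat 4 4) (refl Nat 4) (refl Nat 4)


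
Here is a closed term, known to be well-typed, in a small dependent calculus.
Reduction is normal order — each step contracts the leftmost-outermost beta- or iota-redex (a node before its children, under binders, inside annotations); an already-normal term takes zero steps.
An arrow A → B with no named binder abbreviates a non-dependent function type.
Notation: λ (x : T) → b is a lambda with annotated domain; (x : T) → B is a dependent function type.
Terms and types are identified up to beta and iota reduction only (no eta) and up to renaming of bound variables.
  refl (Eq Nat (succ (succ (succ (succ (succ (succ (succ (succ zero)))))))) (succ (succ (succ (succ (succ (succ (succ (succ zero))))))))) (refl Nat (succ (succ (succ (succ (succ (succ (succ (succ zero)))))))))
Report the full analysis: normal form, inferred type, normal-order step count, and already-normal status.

resulting normal form:
  refl (Eq Nat (succ (succ (succ (succ (succ (succ (succ (succ zero)))))))) (succ (succ (succ (succ (succ (succ (succ (succ zero))))))))) (refl Nat (succ (succ (succ (succ (succ (succ (succ (succ zero)))))))))
the term's type:
  Eq (Eq Nat (succ (succ (succ (succ (succ (succ (succ (succ zero)))))))) (succ (succ (succ (succ (succ (succ (succ (succ zero))))))))) (refl Nat (succ (succ (succ (succ (succ (succ (succ (succ zero))))))))) (refl Nat (succ (succ (succ (succ (succ (succ (succ (succ zero)))))))))
steps to reach normal form (normal order): 0
term was already normal: yes


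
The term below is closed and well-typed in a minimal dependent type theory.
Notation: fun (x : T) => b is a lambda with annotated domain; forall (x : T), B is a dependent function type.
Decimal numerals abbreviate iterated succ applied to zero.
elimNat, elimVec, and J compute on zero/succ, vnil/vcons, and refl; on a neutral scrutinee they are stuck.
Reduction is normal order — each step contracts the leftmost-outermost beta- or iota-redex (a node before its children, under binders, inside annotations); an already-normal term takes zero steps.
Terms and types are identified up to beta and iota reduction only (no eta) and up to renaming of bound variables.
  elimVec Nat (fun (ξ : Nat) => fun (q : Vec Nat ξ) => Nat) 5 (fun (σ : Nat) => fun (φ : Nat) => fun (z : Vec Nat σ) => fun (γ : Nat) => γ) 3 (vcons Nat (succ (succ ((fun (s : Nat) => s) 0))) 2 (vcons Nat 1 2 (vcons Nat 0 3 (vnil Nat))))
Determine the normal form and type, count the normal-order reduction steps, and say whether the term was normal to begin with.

reduced normal form:
  5
the term's type:
  Nat
reduction steps (normal order): 16
started in normal form: no
first contracted redex: an elimVec iota-redex


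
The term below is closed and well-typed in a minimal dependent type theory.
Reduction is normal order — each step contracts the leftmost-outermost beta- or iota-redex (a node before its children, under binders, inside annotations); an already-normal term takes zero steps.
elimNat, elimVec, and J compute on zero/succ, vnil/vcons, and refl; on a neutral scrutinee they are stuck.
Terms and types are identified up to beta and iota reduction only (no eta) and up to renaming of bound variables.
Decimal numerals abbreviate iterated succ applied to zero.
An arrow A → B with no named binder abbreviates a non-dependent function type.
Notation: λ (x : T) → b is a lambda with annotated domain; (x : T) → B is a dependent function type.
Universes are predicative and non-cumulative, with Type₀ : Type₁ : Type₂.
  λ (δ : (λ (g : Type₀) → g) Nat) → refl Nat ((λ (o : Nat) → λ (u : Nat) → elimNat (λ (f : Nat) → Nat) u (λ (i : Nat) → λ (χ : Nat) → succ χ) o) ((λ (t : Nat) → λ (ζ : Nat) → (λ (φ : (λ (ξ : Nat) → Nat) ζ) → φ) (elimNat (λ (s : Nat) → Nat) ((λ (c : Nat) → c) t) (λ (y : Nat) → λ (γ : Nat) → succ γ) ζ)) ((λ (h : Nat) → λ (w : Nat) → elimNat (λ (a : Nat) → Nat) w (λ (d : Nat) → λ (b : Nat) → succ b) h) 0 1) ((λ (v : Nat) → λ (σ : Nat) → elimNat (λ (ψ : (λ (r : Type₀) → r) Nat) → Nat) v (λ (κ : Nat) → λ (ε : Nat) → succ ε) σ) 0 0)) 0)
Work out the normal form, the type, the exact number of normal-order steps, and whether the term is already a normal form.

reduced normal form:
  λ (δ : Nat) → refl Nat 1
the term's type:
  Nat → Eq Nat 1 1
normal-order step count: 18
started in normal form: no
first redex: a beta-redex


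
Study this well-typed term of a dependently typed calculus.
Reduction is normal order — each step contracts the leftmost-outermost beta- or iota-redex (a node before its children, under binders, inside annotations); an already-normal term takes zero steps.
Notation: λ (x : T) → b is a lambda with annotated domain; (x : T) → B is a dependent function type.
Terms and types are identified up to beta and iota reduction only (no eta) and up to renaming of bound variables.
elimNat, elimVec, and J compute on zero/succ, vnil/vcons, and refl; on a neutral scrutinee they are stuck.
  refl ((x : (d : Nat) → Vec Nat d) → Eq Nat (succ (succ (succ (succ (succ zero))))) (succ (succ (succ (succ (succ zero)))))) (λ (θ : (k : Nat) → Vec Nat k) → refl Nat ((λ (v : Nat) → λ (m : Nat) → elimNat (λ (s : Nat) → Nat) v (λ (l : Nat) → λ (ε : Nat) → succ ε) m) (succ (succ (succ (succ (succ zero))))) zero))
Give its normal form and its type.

normal form:
  refl ((x : (d : Nat) → Vec Nat d) → Eq Nat (succ (succ (succ (succ (succ zero))))) (succ (succ (succ (succ (succ zero)))))) (λ (θ : (k : Nat) → Vec Nat k) → refl Nat (succ (succ (succ (succ (succ zero))))))
the term's type:
  Eq ((x : (d : Nat) → Vec Nat d) → Eq Nat (succ (succ (succ (succ (succ zero))))) (succ (succ (succ (succ (succ zero)))))) (λ (θ : (k : Nat) → Vec Nat k) → refl Nat (succ (succ (succ (succ (succ zero)))))) (λ (v : (m : Nat) → Vec Nat m) → refl Nat (succ (succ (succ (succ (succ zero))))))


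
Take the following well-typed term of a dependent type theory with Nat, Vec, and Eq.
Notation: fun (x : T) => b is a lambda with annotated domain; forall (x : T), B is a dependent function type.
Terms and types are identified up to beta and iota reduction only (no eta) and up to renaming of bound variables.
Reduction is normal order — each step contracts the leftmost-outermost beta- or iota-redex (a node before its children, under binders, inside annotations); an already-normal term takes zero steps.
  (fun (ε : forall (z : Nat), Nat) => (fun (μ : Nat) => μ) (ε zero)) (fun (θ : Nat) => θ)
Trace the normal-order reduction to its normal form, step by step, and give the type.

normal-order reduction sequence:
  (fun (ε : forall (z : Nat), Nat) => (fun (μ : Nat) => μ) (ε zero)) (fun (θ : Nat) => θ)
  ~> (fun (ε : Nat) => ε) ((fun (z : Nat) => z) zero)
  ~> (fun (ε : Nat) => ε) zero
  ~> zero
inferred type:
  Nat


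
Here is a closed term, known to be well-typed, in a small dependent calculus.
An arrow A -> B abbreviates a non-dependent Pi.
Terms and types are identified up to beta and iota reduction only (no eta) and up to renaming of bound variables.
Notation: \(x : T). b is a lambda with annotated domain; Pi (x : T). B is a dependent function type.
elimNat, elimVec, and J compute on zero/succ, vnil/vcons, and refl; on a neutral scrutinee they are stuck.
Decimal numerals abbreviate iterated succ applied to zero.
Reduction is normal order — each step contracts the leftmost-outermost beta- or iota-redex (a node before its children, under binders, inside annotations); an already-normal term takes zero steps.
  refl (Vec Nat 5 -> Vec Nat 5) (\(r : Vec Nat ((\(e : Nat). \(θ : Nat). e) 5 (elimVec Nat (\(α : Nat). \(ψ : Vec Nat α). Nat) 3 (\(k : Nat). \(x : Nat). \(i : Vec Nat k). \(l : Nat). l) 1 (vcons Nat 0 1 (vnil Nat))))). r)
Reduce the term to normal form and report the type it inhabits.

normal form:
  refl (Vec Nat 5 -> Vec Nat 5) (\(r : Vec Nat 5). r)
the term's type:
  Eq (Vec Nat 5 -> Vec Nat 5) (\(r : Vec Nat 5). r) (\(e : Vec Nat 5). e)


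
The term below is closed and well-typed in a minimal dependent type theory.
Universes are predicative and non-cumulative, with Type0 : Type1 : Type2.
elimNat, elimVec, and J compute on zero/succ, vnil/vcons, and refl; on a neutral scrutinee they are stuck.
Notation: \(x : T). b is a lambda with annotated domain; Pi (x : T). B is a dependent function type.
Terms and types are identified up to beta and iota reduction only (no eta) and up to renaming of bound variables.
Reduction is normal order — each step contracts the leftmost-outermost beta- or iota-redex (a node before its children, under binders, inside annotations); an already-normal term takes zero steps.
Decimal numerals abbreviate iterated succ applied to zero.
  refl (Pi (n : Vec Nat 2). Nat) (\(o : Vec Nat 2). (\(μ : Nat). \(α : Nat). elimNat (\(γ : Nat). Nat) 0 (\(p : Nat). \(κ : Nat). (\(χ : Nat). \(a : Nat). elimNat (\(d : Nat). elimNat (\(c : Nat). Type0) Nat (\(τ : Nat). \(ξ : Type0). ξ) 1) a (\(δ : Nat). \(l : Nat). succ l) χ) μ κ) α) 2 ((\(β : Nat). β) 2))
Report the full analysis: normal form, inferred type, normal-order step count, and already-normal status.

resulting normal form:
  refl (Pi (n : Vec Nat 2). Nat) (\(o : Vec Nat 2). 4)
inferred type:
  Eq (Pi (n : Vec Nat 2). Nat) (\(o : Vec Nat 2). 4) (\(μ : Vec Nat 2). 4)
steps to reach normal form (normal order): 19
started in normal form: no
first contracted redex: a beta-redex


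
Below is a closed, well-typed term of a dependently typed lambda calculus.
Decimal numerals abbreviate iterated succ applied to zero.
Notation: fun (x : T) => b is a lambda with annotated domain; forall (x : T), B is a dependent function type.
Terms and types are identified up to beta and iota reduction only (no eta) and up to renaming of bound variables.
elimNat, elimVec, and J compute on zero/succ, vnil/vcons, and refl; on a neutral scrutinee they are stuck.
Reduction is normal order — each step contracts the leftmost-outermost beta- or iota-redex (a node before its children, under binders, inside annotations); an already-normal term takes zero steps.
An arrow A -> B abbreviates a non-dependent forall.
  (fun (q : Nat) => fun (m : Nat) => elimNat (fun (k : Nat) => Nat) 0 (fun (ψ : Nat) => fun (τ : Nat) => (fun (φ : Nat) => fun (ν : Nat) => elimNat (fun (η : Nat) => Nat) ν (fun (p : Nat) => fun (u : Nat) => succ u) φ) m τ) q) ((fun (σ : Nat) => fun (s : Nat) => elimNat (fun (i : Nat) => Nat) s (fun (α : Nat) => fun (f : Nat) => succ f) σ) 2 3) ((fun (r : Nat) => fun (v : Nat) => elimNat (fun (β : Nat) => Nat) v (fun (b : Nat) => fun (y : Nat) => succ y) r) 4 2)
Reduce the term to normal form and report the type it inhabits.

reduced normal form:
  30
the term's type:
  Nat
observation: 63 normal-order steps normalize the term, beginning with a beta-redex.


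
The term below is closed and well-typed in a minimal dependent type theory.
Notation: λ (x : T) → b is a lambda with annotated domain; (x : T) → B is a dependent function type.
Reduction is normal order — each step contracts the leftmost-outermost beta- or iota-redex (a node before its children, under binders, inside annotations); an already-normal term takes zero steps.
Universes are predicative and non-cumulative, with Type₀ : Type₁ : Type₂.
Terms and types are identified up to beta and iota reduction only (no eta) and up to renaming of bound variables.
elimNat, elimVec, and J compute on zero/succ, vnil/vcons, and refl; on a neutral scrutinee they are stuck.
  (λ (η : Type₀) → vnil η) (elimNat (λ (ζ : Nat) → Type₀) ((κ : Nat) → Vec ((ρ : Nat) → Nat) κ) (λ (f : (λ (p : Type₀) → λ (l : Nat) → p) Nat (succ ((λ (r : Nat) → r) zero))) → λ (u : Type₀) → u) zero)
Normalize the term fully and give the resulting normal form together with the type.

reduced normal form:
  vnil ((η : Nat) → Vec ((ζ : Nat) → Nat) η)
the term's type:
  Vec ((η : Nat) → Vec ((ζ : Nat) → Nat) η) zero


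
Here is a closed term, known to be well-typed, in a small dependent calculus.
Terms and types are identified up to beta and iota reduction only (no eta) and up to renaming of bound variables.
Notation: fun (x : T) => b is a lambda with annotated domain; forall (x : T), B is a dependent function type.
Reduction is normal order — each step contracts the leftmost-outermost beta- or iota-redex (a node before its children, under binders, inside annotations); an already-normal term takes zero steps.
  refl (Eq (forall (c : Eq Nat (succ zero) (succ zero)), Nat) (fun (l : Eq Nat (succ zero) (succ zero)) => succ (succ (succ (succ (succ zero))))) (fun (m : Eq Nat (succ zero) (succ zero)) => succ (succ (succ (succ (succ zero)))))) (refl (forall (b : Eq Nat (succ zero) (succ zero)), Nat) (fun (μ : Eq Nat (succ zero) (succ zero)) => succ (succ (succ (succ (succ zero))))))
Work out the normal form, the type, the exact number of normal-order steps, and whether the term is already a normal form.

resulting normal form:
  refl (Eq (forall (c : Eq Nat (succ zero) (succ zero)), Nat) (fun (l : Eq Nat (succ zero) (succ zero)) => succ (succ (succ (succ (succ zero))))) (fun (m : Eq Nat (succ zero) (succ zero)) => succ (succ (succ (succ (succ zero)))))) (refl (forall (b : Eq Nat (succ zero) (succ zero)), Nat) (fun (μ : Eq Nat (succ zero) (succ zero)) => succ (succ (succ (succ (succ zero))))))
inferred type:
  Eq (Eq (forall (c : Eq Nat (succ zero) (succ zero)), Nat) (fun (l : Eq Nat (succ zero) (succ zero)) => succ (succ (succ (succ (succ zero))))) (fun (m : Eq Nat (succ zero) (succ zero)) => succ (succ (succ (succ (succ zero)))))) (refl (forall (b : Eq Nat (succ zero) (succ zero)), Nat) (fun (μ : Eq Nat (succ zero) (succ zero)) => succ (succ (succ (succ (succ zero)))))) (refl (forall (w : Eq Nat (succ zero) (succ zero)), Nat) (fun (r : Eq Nat (succ zero) (succ zero)) => succ (succ (succ (succ (succ zero))))))
reduction steps (normal order): 0
term was already normal: yes


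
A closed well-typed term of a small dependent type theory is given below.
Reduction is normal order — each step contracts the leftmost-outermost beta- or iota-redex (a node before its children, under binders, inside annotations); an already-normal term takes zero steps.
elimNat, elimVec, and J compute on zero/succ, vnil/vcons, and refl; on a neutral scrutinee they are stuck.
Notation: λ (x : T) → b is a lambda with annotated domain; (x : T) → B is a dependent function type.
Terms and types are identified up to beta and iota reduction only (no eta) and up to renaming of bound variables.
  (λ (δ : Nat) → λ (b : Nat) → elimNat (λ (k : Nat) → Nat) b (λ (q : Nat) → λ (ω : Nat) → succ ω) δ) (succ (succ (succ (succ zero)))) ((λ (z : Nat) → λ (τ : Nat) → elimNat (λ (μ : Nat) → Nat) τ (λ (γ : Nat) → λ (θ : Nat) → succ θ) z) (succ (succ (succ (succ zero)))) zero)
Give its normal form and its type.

reduced normal form:
  succ (succ (succ (succ (succ (succ (succ (succ zero)))))))
inferred type:
  Nat


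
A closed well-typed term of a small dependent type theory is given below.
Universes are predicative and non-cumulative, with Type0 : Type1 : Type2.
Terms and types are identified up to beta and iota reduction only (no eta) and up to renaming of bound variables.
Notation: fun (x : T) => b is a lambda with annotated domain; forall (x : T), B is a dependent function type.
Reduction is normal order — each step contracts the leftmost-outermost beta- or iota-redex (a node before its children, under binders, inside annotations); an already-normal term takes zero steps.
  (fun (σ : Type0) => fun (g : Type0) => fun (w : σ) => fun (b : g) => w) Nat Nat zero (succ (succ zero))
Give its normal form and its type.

normal form:
  zero
the term's type:
  Nat
observation: the term reaches its normal form after 4 normal-order steps.


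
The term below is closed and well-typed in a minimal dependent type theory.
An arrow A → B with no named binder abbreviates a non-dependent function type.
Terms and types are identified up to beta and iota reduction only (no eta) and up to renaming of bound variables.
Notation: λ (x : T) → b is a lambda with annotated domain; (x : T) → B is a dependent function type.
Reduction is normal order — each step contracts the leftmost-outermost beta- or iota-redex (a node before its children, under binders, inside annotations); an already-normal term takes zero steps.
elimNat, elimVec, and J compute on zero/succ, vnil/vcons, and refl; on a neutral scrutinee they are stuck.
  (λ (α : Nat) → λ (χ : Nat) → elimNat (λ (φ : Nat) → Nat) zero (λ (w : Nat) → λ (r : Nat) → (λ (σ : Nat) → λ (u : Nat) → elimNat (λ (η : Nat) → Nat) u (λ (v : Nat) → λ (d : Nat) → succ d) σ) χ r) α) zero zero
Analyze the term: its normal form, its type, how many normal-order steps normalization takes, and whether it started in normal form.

resulting normal form:
  zero
inferred type:
  Nat
steps to reach normal form (normal order): 3
term was already normal: no
first redex: a beta-redex


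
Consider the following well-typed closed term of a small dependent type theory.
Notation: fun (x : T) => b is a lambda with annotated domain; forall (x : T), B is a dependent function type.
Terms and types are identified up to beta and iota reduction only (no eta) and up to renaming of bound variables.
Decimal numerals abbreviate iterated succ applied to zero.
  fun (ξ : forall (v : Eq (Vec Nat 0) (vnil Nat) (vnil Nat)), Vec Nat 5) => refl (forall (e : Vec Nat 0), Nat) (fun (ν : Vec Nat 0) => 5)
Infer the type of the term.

inferred type:
  forall (ξ : forall (v : Eq (Vec Nat 0) (vnil Nat) (vnil Nat)), Vec Nat 5), Eq (forall (e : Vec Nat 0), Nat) (fun (ν : Vec Nat 0) => 5) (fun (j : Vec Nat 0) => 5)


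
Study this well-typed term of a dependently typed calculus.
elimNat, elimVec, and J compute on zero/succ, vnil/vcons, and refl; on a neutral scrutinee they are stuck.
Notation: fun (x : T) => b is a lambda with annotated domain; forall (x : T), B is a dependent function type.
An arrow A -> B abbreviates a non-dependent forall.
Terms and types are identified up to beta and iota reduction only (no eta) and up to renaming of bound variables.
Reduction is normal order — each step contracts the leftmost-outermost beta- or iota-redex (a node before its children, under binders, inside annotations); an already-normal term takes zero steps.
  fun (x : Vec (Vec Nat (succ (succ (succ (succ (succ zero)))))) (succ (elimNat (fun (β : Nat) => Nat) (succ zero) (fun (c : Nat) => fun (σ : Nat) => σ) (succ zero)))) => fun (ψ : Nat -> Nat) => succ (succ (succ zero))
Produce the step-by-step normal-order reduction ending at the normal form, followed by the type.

normal-order reduction:
  fun (x : Vec (Vec Nat (succ (succ (succ (succ (succ zero)))))) (succ (elimNat (fun (β : Nat) => Nat) (succ zero) (fun (c : Nat) => fun (σ : Nat) => σ) (succ zero)))) => fun (ψ : Nat -> Nat) => succ (succ (succ zero))
  ~> fun (x : Vec (Vec Nat (succ (succ (succ (succ (succ zero)))))) (succ ((fun (β : Nat) => fun (c : Nat) => c) zero (elimNat (fun (σ : Nat) => Nat) (succ zero) (fun (ψ : Nat) => fun (l : Nat) => l) zero)))) => fun (t : Nat -> Nat) => succ (succ (succ zero))
  ~> fun (x : Vec (Vec Nat (succ (succ (succ (succ (succ zero)))))) (succ ((fun (β : Nat) => β) (elimNat (fun (c : Nat) => Nat) (succ zero) (fun (σ : Nat) => fun (ψ : Nat) => ψ) zero)))) => fun (l : Nat -> Nat) => succ (succ (succ zero))
  ~> fun (x : Vec (Vec Nat (succ (succ (succ (succ (succ zero)))))) (succ (elimNat (fun (β : Nat) => Nat) (succ zero) (fun (c : Nat) => fun (σ : Nat) => σ) zero))) => fun (ψ : Nat -> Nat) => succ (succ (succ zero))
  ~> fun (x : Vec (Vec Nat (succ (succ (succ (succ (succ zero)))))) (succ (succ zero))) => fun (β : Nat -> Nat) => succ (succ (succ zero))
inferred type:
  Vec (Vec Nat (succ (succ (succ (succ (succ zero)))))) (succ (succ zero)) -> (Nat -> Nat) -> Nat


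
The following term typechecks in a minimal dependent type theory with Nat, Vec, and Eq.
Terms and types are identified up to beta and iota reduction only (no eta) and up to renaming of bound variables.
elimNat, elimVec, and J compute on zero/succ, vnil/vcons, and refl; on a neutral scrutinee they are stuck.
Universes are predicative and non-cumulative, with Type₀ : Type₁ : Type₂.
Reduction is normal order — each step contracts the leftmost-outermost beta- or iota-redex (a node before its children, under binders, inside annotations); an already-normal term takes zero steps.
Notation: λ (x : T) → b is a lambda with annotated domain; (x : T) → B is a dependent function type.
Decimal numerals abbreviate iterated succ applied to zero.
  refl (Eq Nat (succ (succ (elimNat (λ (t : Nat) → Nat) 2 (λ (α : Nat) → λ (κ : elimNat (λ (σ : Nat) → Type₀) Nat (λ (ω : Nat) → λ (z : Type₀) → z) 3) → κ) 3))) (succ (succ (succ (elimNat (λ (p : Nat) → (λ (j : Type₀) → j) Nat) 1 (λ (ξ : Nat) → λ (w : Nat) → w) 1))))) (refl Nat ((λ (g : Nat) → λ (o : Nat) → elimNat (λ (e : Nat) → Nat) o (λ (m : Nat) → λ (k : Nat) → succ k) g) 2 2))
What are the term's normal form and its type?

resulting normal form:
  refl (Eq Nat 4 4) (refl Nat 4)
the term's type:
  Eq (Eq Nat 4 4) (refl Nat 4) (refl Nat 4)
observation: reduction starts at an elimNat iota-redex, and 23 normal-order steps reach the normal form.
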